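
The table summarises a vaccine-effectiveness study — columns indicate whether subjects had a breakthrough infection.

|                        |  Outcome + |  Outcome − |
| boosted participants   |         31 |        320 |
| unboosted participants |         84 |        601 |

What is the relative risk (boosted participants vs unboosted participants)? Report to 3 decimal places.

risk, boosted participants = 31/351 = 0.0883
risk, unboosted participants = 84/685 = 0.1226
RR = 0.0883 / 0.1226 = 0.720

RR: 0.720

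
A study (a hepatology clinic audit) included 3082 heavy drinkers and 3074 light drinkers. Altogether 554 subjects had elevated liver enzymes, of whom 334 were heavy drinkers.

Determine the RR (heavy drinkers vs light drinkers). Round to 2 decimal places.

1.51

heavy drinkers without the outcome: 3082 − 334 = 2748
light drinkers with the outcome: 554 − 334 = 220
light drinkers without the outcome: 3074 − 220 = 2854
risk, heavy drinkers = 334/3082 = 0.1084
risk, light drinkers = 220/3074 = 0.0716
RR = 0.1084 / 0.0716 = 1.51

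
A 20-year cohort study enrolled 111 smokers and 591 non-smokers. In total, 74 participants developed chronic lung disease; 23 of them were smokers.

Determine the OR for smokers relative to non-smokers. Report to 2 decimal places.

smokers without the outcome: 111 − 23 = 88
non-smokers with the outcome: 74 − 23 = 51
non-smokers without the outcome: 591 − 51 = 540
OR = (23 × 540) / (88 × 51) = 12420/4488 ≈ 2.77

2.77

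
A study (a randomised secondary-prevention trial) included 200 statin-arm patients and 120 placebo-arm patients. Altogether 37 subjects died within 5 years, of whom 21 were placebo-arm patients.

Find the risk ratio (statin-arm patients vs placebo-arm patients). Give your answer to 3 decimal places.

statin-arm patients with the outcome: 37 − 21 = 16
statin-arm patients without the outcome: 200 − 16 = 184
placebo-arm patients without the outcome: 120 − 21 = 99
risk, statin-arm patients = 16/200 = 0.0800
risk, placebo-arm patients = 21/120 = 0.1750
RR = 0.0800 / 0.1750 = 0.457

0.457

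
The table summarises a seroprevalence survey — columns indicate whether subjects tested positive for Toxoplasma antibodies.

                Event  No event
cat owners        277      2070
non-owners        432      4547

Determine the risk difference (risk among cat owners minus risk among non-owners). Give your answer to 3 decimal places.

risk, cat owners = 277/2347 = 0.1180
risk, non-owners = 432/4979 = 0.0868
risk difference = 0.1180 − 0.0868 = 0.031

0.031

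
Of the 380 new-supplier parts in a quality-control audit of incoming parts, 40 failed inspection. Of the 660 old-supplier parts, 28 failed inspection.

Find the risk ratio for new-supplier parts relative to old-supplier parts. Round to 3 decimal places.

RR: 2.481

risk, new-supplier parts = 40/380 = 0.10526
risk, old-supplier parts = 28/660 = 0.04242
RR = 0.10526 / 0.04242 = 2.481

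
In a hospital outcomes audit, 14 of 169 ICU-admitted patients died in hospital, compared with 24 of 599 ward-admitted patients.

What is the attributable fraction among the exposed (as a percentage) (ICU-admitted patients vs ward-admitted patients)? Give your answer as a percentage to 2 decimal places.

AR%: 51.63%

risk, ICU-admitted patients = 14/169 = 0.08284
risk, ward-admitted patients = 24/599 = 0.04007
AR% = (0.08284 − 0.04007) / 0.08284 = 0.5163 → 51.63%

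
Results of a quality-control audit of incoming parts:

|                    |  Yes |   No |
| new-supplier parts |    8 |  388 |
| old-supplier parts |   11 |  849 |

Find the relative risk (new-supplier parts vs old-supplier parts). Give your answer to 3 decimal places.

RR: 1.579

risk, new-supplier parts = 8/396 = 0.02020
risk, old-supplier parts = 11/860 = 0.01279
RR = 0.02020 / 0.01279 = 1.579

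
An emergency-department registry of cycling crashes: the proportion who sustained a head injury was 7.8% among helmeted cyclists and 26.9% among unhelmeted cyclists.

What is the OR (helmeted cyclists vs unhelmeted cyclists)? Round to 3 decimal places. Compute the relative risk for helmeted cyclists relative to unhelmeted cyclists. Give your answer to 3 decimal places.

odds, helmeted cyclists = 0.0780/0.9220 = 0.0846
odds, unhelmeted cyclists = 0.2690/0.7310 = 0.3680
OR = 0.0846 / 0.3680 = 0.230
RR = 0.0780 / 0.2690 = 0.290

OR = 0.230; RR = 0.290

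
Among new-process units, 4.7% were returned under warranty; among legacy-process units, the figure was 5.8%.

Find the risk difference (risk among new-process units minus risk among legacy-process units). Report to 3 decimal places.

risk difference = 0.04700 − 0.05800 = -0.011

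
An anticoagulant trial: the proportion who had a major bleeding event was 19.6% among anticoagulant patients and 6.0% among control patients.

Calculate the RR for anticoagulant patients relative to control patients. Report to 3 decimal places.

RR = 0.1960 / 0.0600 = 3.267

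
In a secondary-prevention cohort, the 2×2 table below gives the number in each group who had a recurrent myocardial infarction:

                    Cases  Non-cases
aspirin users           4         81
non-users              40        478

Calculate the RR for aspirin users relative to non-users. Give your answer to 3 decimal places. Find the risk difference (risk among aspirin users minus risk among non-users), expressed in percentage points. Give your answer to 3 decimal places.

risk, aspirin users = 4/85 = 0.04706
risk, non-users = 40/518 = 0.07722
RR = 0.04706 / 0.07722 = 0.609
risk difference = 0.04706 − 0.07722 = -0.03016 → -3.016 percentage points

RR = 0.609; RD = -3.016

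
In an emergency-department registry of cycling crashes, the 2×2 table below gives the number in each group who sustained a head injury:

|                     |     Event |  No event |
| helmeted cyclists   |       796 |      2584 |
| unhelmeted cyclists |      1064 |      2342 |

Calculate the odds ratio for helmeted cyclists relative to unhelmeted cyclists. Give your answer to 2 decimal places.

OR = (796 × 2342) / (2584 × 1064) = 1864232/2749376 ≈ 0.68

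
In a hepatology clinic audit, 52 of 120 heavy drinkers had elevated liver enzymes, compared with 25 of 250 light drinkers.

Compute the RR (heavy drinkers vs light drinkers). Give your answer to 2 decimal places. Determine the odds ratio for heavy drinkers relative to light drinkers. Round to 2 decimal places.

risk, heavy drinkers = 52/120 = 0.4333
risk, light drinkers = 25/250 = 0.1000
RR = 0.4333 / 0.1000 = 4.33
OR = (52 × 225) / (68 × 25) = 11700/1700 ≈ 6.88

RR = 4.33; OR = 6.88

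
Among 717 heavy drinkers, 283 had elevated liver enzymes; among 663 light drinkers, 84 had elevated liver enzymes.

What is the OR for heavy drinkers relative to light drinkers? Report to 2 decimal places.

OR = (283 × 579) / (434 × 84) = 163857/36456 ≈ 4.49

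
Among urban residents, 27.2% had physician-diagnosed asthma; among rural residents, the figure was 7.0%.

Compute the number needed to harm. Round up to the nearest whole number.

absolute risk difference = 0.202000
1 / 0.202000 = 4.950 → round up → 5

NNH: 5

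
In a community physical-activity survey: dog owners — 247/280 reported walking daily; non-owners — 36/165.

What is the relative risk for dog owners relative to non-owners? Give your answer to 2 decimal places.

risk, dog owners = 247/280 = 0.8821
risk, non-owners = 36/165 = 0.2182
RR = 0.8821 / 0.2182 = 4.04

RR = 4.04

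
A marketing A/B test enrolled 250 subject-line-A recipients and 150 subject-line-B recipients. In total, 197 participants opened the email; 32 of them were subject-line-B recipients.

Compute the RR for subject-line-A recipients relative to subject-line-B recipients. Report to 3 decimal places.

subject-line-A recipients with the outcome: 197 − 32 = 165
subject-line-A recipients without the outcome: 250 − 165 = 85
subject-line-B recipients without the outcome: 150 − 32 = 118
risk, subject-line-A recipients = 165/250 = 0.6600
risk, subject-line-B recipients = 32/150 = 0.2133
RR = 0.6600 / 0.2133 = 3.094

3.094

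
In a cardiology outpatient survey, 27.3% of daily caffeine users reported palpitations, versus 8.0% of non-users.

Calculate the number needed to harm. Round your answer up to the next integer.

absolute risk difference = 0.193000
1 / 0.193000 = 5.181 → round up → 6

6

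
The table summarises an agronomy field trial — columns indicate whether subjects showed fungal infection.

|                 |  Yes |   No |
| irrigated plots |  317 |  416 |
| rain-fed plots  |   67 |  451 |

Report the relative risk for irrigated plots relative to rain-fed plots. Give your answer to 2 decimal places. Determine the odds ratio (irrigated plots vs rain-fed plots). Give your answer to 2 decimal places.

RR = 3.34; OR = 5.13

risk, irrigated plots = 317/733 = 0.4325
risk, rain-fed plots = 67/518 = 0.1293
RR = 0.4325 / 0.1293 = 3.34
odds, irrigated plots = 317/416 = 0.7620
odds, rain-fed plots = 67/451 = 0.1486
OR = 0.7620 / 0.1486 = 5.13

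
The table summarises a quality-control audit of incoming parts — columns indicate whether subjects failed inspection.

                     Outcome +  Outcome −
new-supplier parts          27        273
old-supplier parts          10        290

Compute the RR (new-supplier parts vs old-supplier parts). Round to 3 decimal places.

risk, new-supplier parts = 27/300 = 0.09000
risk, old-supplier parts = 10/300 = 0.03333
RR = 0.09000 / 0.03333 = 2.700

RR: 2.700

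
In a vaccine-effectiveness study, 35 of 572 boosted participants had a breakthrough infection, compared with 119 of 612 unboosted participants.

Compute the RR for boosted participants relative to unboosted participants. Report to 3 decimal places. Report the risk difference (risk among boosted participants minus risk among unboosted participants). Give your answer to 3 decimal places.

risk, boosted participants = 35/572 = 0.0612
risk, unboosted participants = 119/612 = 0.1944
RR = 0.0612 / 0.1944 = 0.315
risk difference = 0.0612 − 0.1944 = -0.133

RR = 0.315; RD = -0.133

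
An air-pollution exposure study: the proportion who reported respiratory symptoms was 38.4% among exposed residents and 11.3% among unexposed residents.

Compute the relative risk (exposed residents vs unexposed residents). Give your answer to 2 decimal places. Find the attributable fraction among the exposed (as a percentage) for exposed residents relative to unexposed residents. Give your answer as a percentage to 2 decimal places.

RR = 0.3840 / 0.1130 = 3.40
AR% = (0.3840 − 0.1130) / 0.3840 = 0.7057 → 70.57%

RR = 3.40; AR% = 70.57%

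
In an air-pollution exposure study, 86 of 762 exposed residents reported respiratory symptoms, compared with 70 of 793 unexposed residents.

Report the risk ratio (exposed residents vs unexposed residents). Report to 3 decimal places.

risk, exposed residents = 86/762 = 0.1129
risk, unexposed residents = 70/793 = 0.0883
RR = 0.1129 / 0.0883 = 1.279

RR: 1.279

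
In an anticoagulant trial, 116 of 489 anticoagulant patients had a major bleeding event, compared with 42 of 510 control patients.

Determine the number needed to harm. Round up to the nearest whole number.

7

risk, anticoagulant patients = 116/489 = 0.237219
risk, control patients = 42/510 = 0.082353
absolute risk difference = 0.154866
1 / 0.154866 = 6.457 → round up → 7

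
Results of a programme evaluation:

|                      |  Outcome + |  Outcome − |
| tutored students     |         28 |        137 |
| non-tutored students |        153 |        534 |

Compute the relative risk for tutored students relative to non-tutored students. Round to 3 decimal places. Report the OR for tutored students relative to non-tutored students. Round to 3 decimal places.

RR = 0.762; OR = 0.713

risk, tutored students = 28/165 = 0.1697
risk, non-tutored students = 153/687 = 0.2227
RR = 0.1697 / 0.2227 = 0.762
OR = (28 × 534) / (137 × 153) = 14952/20961 ≈ 0.713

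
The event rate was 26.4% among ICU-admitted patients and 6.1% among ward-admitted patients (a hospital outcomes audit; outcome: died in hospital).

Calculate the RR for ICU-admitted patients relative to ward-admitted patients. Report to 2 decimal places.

RR = 0.2640 / 0.0610 = 4.33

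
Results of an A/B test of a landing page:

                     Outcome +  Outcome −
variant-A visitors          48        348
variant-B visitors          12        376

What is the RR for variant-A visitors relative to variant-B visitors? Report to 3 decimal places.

3.919

risk, variant-A visitors = 48/396 = 0.12121
risk, variant-B visitors = 12/388 = 0.03093
RR = 0.12121 / 0.03093 = 3.919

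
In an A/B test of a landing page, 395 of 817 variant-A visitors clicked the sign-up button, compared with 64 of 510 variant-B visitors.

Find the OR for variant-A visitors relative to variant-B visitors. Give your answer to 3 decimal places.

odds, variant-A visitors = 395/422 = 0.9360
odds, variant-B visitors = 64/446 = 0.1435
OR = 0.9360 / 0.1435 = 6.523

6.523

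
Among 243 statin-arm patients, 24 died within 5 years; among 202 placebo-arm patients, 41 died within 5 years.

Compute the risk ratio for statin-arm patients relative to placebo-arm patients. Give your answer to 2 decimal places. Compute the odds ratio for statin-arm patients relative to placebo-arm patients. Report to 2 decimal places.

RR = 0.49; OR = 0.43

risk, statin-arm patients = 24/243 = 0.0988
risk, placebo-arm patients = 41/202 = 0.2030
RR = 0.0988 / 0.2030 = 0.49
OR = (24 × 161) / (219 × 41) = 3864/8979 ≈ 0.43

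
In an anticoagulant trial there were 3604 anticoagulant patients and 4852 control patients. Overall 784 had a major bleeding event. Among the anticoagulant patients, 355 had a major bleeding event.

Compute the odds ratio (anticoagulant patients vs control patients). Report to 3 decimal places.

OR ≈ 1.127

anticoagulant patients without the outcome: 3604 − 355 = 3249
control patients with the outcome: 784 − 355 = 429
control patients without the outcome: 4852 − 429 = 4423
odds, anticoagulant patients = 355/3249 = 0.1093
odds, control patients = 429/4423 = 0.0970
OR = 0.1093 / 0.0970 = 1.127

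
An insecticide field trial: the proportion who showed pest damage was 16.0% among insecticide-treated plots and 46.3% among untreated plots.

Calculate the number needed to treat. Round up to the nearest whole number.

absolute risk difference = 0.303000
1 / 0.303000 = 3.300 → round up → 4

NNT ≈ 4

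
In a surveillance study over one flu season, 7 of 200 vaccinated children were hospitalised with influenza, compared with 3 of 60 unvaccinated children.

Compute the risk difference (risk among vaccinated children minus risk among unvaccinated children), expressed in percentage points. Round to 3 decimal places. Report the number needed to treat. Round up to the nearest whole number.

RD = -1.500; NNT = 67

risk, vaccinated children = 7/200 = 0.03500
risk, unvaccinated children = 3/60 = 0.05000
risk difference = 0.03500 − 0.05000 = -0.01500 → -1.500 percentage points
absolute risk difference = 0.015000
1 / 0.015000 = 66.667 → round up → 67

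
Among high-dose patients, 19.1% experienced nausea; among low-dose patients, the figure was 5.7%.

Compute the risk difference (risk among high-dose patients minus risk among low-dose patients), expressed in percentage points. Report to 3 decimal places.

RD ≈ 13.400

risk difference = 0.1910 − 0.0570 = 0.1340 → 13.400 percentage points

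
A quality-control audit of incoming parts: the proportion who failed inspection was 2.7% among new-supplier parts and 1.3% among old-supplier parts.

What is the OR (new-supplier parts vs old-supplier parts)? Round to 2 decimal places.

odds, new-supplier parts = 0.02700/0.97300 = 0.02775
odds, old-supplier parts = 0.01300/0.98700 = 0.01317
OR = 0.02775 / 0.01317 = 2.11

OR = 2.11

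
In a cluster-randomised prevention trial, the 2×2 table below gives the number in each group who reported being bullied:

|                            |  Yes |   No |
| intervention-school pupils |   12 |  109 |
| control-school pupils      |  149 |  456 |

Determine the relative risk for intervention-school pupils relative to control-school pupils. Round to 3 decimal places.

risk, intervention-school pupils = 12/121 = 0.0992
risk, control-school pupils = 149/605 = 0.2463
RR = 0.0992 / 0.2463 = 0.403

0.403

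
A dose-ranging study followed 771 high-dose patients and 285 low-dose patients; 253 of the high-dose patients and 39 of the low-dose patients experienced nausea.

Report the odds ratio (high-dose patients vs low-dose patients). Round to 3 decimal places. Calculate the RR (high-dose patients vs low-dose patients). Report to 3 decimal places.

OR = 3.081; RR = 2.398

odds, high-dose patients = 253/518 = 0.4884
odds, low-dose patients = 39/246 = 0.1585
OR = 0.4884 / 0.1585 = 3.081
risk, high-dose patients = 253/771 = 0.3281
risk, low-dose patients = 39/285 = 0.1368
RR = 0.3281 / 0.1368 = 2.398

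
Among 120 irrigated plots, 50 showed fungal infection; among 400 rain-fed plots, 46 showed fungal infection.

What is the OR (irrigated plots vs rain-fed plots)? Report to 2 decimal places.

odds, irrigated plots = 50/70 = 0.7143
odds, rain-fed plots = 46/354 = 0.1299
OR = 0.7143 / 0.1299 = 5.50

5.50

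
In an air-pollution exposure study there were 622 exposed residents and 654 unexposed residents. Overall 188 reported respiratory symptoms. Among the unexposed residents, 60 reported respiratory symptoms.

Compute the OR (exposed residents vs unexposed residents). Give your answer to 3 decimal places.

2.565

exposed residents with the outcome: 188 − 60 = 128
exposed residents without the outcome: 622 − 128 = 494
unexposed residents without the outcome: 654 − 60 = 594
OR = (128 × 594) / (494 × 60) = 76032/29640 ≈ 2.565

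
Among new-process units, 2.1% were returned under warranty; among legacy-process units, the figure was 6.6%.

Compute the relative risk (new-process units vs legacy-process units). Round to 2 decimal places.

RR = 0.02100 / 0.06600 = 0.32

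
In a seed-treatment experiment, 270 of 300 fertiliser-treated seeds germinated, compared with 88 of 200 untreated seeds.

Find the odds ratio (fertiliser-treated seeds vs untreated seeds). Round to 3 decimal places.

OR = (270 × 112) / (30 × 88) = 30240/2640 ≈ 11.455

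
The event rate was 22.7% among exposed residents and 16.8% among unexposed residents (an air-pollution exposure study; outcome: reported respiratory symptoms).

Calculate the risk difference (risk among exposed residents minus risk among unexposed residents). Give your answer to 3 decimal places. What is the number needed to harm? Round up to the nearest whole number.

risk difference = 0.2270 − 0.1680 = 0.059
absolute risk difference = 0.059000
1 / 0.059000 = 16.949 → round up → 17

RD = 0.059; NNH = 17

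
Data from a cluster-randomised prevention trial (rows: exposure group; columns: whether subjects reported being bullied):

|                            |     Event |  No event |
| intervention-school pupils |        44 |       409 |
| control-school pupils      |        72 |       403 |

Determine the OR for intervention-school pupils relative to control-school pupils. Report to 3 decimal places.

0.602

odds, intervention-school pupils = 44/409 = 0.1076
odds, control-school pupils = 72/403 = 0.1787
OR = 0.1076 / 0.1787 = 0.602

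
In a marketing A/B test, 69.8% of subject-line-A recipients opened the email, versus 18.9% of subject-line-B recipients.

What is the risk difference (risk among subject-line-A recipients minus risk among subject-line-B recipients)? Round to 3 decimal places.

risk difference = 0.6980 − 0.1890 = 0.509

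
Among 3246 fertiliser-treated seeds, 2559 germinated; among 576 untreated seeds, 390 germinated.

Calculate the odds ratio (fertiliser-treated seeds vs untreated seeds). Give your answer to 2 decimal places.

OR = (2559 × 186) / (687 × 390) = 475974/267930 ≈ 1.78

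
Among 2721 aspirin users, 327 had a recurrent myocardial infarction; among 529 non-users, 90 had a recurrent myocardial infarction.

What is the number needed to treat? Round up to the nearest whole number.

risk, aspirin users = 327/2721 = 0.120176
risk, non-users = 90/529 = 0.170132
absolute risk difference = 0.049956
1 / 0.049956 = 20.018 → round up → 21

21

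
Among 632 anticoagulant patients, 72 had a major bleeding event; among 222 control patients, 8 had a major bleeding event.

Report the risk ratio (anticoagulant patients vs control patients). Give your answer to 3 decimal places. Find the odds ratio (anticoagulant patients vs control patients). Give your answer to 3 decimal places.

risk, anticoagulant patients = 72/632 = 0.11392
risk, control patients = 8/222 = 0.03604
RR = 0.11392 / 0.03604 = 3.161
OR = (72 × 214) / (560 × 8) = 15408/4480 ≈ 3.439

RR = 3.161; OR = 3.439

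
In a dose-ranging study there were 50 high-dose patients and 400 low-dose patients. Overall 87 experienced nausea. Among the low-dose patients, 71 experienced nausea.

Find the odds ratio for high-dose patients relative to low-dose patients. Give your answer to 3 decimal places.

high-dose patients with the outcome: 87 − 71 = 16
high-dose patients without the outcome: 50 − 16 = 34
low-dose patients without the outcome: 400 − 71 = 329
OR = (16 × 329) / (34 × 71) = 5264/2414 ≈ 2.181

OR: 2.181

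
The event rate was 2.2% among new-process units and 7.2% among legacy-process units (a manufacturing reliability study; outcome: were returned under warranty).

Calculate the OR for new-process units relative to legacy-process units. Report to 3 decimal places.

OR: 0.290

odds, new-process units = 0.02200/0.97800 = 0.02249
odds, legacy-process units = 0.07200/0.92800 = 0.07759
OR = 0.02249 / 0.07759 = 0.290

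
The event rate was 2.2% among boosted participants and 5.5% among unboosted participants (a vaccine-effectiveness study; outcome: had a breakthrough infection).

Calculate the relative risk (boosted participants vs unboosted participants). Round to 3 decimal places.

RR = 0.02200 / 0.05500 = 0.400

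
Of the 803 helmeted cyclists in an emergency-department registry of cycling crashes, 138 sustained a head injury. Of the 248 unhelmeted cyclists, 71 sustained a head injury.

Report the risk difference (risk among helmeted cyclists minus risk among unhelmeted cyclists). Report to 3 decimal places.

RD: -0.114

risk, helmeted cyclists = 138/803 = 0.1719
risk, unhelmeted cyclists = 71/248 = 0.2863
risk difference = 0.1719 − 0.2863 = -0.114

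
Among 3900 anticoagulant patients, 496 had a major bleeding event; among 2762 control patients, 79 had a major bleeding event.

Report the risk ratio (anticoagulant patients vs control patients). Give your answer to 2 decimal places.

RR: 4.45

risk, anticoagulant patients = 496/3900 = 0.12718
risk, control patients = 79/2762 = 0.02860
RR = 0.12718 / 0.02860 = 4.45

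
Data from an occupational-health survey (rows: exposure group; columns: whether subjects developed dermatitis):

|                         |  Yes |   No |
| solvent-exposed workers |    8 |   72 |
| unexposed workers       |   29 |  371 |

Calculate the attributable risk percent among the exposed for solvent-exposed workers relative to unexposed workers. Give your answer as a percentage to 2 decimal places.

risk, solvent-exposed workers = 8/80 = 0.1000
risk, unexposed workers = 29/400 = 0.0725
AR% = (0.1000 − 0.0725) / 0.1000 = 0.2750 → 27.50%

AR% = 27.50%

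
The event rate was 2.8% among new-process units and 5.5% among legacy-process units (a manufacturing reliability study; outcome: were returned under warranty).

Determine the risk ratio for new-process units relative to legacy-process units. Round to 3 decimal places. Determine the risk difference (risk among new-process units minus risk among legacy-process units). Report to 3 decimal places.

RR = 0.02800 / 0.05500 = 0.509
risk difference = 0.02800 − 0.05500 = -0.027

RR = 0.509; RD = -0.027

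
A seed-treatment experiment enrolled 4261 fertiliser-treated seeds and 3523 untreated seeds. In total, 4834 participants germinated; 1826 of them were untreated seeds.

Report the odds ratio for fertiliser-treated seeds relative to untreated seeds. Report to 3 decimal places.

2.231

fertiliser-treated seeds with the outcome: 4834 − 1826 = 3008
fertiliser-treated seeds without the outcome: 4261 − 3008 = 1253
untreated seeds without the outcome: 3523 − 1826 = 1697
odds, fertiliser-treated seeds = 3008/1253 = 2.4006
odds, untreated seeds = 1826/1697 = 1.0760
OR = 2.4006 / 1.0760 = 2.231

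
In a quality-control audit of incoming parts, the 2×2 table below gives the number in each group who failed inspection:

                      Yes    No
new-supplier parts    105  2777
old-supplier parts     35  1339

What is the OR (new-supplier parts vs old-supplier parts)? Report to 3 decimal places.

OR = (105 × 1339) / (2777 × 35) = 140595/97195 ≈ 1.447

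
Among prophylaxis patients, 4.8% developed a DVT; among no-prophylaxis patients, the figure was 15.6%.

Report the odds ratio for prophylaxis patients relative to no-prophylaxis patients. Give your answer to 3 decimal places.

0.273

odds, prophylaxis patients = 0.04800/0.95200 = 0.05042
odds, no-prophylaxis patients = 0.15600/0.84400 = 0.18483
OR = 0.05042 / 0.18483 = 0.273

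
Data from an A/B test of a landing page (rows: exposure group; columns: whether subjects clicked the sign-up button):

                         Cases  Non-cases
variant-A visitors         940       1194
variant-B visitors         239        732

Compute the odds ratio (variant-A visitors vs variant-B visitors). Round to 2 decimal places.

2.41

odds, variant-A visitors = 940/1194 = 0.7873
odds, variant-B visitors = 239/732 = 0.3265
OR = 0.7873 / 0.3265 = 2.41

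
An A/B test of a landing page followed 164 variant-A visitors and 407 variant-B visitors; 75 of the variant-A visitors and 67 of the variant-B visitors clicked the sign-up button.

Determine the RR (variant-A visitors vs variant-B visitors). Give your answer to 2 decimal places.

risk, variant-A visitors = 75/164 = 0.4573
risk, variant-B visitors = 67/407 = 0.1646
RR = 0.4573 / 0.1646 = 2.78

2.78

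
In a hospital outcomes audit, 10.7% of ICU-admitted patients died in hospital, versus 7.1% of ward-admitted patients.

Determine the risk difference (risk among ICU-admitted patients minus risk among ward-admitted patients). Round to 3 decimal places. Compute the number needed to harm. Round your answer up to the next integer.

risk difference = 0.1070 − 0.0710 = 0.036
absolute risk difference = 0.036000
1 / 0.036000 = 27.778 → round up → 28

RD = 0.036; NNH = 28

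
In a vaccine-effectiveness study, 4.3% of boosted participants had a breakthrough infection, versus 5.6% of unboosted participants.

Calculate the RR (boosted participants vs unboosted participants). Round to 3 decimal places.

RR = 0.04300 / 0.05600 = 0.768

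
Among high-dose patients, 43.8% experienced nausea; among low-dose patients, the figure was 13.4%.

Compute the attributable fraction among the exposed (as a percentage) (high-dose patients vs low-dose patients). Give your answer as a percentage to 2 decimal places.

AR% = (0.4380 − 0.1340) / 0.4380 = 0.6941 → 69.41%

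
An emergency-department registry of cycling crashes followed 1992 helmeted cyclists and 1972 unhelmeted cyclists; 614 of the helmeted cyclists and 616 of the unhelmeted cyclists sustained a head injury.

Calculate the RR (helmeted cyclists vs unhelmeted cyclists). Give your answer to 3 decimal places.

risk, helmeted cyclists = 614/1992 = 0.3082
risk, unhelmeted cyclists = 616/1972 = 0.3124
RR = 0.3082 / 0.3124 = 0.987

RR = 0.987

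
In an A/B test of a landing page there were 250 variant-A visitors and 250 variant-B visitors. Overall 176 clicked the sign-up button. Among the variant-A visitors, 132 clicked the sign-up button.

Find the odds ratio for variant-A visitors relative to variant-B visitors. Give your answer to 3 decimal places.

variant-A visitors without the outcome: 250 − 132 = 118
variant-B visitors with the outcome: 176 − 132 = 44
variant-B visitors without the outcome: 250 − 44 = 206
odds, variant-A visitors = 132/118 = 1.1186
odds, variant-B visitors = 44/206 = 0.2136
OR = 1.1186 / 0.2136 = 5.237

OR ≈ 5.237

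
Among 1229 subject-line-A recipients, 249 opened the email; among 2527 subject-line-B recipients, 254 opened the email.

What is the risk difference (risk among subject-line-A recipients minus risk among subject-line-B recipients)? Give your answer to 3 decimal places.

risk, subject-line-A recipients = 249/1229 = 0.2026
risk, subject-line-B recipients = 254/2527 = 0.1005
risk difference = 0.2026 − 0.1005 = 0.102

RD = 0.102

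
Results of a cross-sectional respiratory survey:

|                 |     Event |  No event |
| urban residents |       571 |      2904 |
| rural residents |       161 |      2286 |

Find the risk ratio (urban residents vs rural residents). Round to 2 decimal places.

RR: 2.50

risk, urban residents = 571/3475 = 0.1643
risk, rural residents = 161/2447 = 0.0658
RR = 0.1643 / 0.0658 = 2.50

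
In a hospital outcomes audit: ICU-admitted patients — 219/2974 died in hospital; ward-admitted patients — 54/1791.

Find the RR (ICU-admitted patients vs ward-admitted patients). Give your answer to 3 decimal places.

RR ≈ 2.442

risk, ICU-admitted patients = 219/2974 = 0.07364
risk, ward-admitted patients = 54/1791 = 0.03015
RR = 0.07364 / 0.03015 = 2.442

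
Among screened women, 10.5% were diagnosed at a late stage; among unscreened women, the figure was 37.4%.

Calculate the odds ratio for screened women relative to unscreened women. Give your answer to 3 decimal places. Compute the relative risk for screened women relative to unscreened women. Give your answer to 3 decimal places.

odds, screened women = 0.1050/0.8950 = 0.1173
odds, unscreened women = 0.3740/0.6260 = 0.5974
OR = 0.1173 / 0.5974 = 0.196
RR = 0.1050 / 0.3740 = 0.281

OR = 0.196; RR = 0.281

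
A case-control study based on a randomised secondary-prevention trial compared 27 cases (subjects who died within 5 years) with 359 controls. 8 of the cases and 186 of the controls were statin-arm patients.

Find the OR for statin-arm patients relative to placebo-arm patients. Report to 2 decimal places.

OR = 0.39

odds, statin-arm patients = 8/186 = 0.04301
odds, placebo-arm patients = 19/173 = 0.10983
OR = 0.04301 / 0.10983 = 0.39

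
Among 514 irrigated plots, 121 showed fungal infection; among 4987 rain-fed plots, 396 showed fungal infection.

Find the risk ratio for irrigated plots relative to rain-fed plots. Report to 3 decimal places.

2.965

risk, irrigated plots = 121/514 = 0.2354
risk, rain-fed plots = 396/4987 = 0.0794
RR = 0.2354 / 0.0794 = 2.965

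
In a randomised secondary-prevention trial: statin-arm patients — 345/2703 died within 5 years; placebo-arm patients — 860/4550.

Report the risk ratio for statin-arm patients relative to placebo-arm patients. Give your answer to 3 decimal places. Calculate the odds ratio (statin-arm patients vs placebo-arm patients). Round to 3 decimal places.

risk, statin-arm patients = 345/2703 = 0.1276
risk, placebo-arm patients = 860/4550 = 0.1890
RR = 0.1276 / 0.1890 = 0.675
OR = (345 × 3690) / (2358 × 860) = 1273050/2027880 ≈ 0.628

RR = 0.675; OR = 0.628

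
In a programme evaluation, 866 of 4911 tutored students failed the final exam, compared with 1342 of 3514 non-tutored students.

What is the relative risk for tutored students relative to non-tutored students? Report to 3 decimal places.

risk, tutored students = 866/4911 = 0.1763
risk, non-tutored students = 1342/3514 = 0.3819
RR = 0.1763 / 0.3819 = 0.462

0.462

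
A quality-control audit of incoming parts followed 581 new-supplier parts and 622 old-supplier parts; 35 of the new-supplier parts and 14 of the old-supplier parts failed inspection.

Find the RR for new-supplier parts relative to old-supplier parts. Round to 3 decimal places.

RR ≈ 2.676

risk, new-supplier parts = 35/581 = 0.06024
risk, old-supplier parts = 14/622 = 0.02251
RR = 0.06024 / 0.02251 = 2.676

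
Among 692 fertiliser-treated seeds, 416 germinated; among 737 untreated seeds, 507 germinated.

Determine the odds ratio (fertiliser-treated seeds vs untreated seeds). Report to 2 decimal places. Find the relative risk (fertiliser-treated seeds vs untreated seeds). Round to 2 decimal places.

OR = 0.68; RR = 0.87

odds, fertiliser-treated seeds = 416/276 = 1.5072
odds, untreated seeds = 507/230 = 2.2043
OR = 1.5072 / 2.2043 = 0.68
risk, fertiliser-treated seeds = 416/692 = 0.6012
risk, untreated seeds = 507/737 = 0.6879
RR = 0.6012 / 0.6879 = 0.87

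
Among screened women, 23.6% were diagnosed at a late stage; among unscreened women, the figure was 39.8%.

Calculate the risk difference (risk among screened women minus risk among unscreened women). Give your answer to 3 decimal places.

risk difference = 0.2360 − 0.3980 = -0.162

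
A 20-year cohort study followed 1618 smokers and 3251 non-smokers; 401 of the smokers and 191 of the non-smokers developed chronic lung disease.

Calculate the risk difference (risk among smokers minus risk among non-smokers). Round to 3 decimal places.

RD ≈ 0.189

risk, smokers = 401/1618 = 0.2478
risk, non-smokers = 191/3251 = 0.0588
risk difference = 0.2478 − 0.0588 = 0.189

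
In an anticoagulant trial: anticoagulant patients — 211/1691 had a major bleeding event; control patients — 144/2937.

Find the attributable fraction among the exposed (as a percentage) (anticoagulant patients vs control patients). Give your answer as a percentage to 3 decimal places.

risk, anticoagulant patients = 211/1691 = 0.12478
risk, control patients = 144/2937 = 0.04903
AR% = (0.12478 − 0.04903) / 0.12478 = 0.6071 → 60.707%

AR% = 60.707%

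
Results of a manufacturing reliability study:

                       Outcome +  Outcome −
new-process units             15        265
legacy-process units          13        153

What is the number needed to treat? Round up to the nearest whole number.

risk, new-process units = 15/280 = 0.053571
risk, legacy-process units = 13/166 = 0.078313
absolute risk difference = 0.024742
1 / 0.024742 = 40.417 → round up → 41

NNT ≈ 41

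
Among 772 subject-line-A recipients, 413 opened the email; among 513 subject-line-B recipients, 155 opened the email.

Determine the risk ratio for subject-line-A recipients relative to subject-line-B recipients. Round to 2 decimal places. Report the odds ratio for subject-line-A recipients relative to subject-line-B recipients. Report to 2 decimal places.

risk, subject-line-A recipients = 413/772 = 0.5350
risk, subject-line-B recipients = 155/513 = 0.3021
RR = 0.5350 / 0.3021 = 1.77
odds, subject-line-A recipients = 413/359 = 1.1504
odds, subject-line-B recipients = 155/358 = 0.4330
OR = 1.1504 / 0.4330 = 2.66

RR = 1.77; OR = 2.66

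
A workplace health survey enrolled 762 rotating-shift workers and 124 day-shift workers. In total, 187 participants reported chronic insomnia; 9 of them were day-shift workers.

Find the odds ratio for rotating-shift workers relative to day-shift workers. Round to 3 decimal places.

3.895

rotating-shift workers with the outcome: 187 − 9 = 178
rotating-shift workers without the outcome: 762 − 178 = 584
day-shift workers without the outcome: 124 − 9 = 115
OR = (178 × 115) / (584 × 9) = 20470/5256 ≈ 3.895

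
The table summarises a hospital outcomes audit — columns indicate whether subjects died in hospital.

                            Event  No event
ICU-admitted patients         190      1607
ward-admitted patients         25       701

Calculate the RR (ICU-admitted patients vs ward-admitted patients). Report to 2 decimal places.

risk, ICU-admitted patients = 190/1797 = 0.10573
risk, ward-admitted patients = 25/726 = 0.03444
RR = 0.10573 / 0.03444 = 3.07

RR: 3.07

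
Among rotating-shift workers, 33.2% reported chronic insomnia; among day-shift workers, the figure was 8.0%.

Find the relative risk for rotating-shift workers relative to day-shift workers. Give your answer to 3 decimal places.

RR = 0.3320 / 0.0800 = 4.150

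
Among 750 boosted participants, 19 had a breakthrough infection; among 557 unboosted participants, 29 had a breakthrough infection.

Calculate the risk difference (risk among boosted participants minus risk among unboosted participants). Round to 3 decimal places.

-0.027

risk, boosted participants = 19/750 = 0.02533
risk, unboosted participants = 29/557 = 0.05206
risk difference = 0.02533 − 0.05206 = -0.027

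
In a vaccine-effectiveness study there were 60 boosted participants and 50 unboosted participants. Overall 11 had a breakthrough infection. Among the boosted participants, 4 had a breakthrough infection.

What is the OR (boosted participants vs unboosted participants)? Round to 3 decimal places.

OR ≈ 0.439

boosted participants without the outcome: 60 − 4 = 56
unboosted participants with the outcome: 11 − 4 = 7
unboosted participants without the outcome: 50 − 7 = 43
odds, boosted participants = 4/56 = 0.0714
odds, unboosted participants = 7/43 = 0.1628
OR = 0.0714 / 0.1628 = 0.439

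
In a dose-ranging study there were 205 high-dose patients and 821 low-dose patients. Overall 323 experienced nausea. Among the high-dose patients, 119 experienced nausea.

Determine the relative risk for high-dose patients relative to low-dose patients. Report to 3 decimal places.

high-dose patients without the outcome: 205 − 119 = 86
low-dose patients with the outcome: 323 − 119 = 204
low-dose patients without the outcome: 821 − 204 = 617
risk, high-dose patients = 119/205 = 0.5805
risk, low-dose patients = 204/821 = 0.2485
RR = 0.5805 / 0.2485 = 2.336

RR = 2.336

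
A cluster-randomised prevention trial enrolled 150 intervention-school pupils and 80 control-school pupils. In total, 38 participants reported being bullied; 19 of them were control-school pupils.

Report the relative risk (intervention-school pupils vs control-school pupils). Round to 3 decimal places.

intervention-school pupils with the outcome: 38 − 19 = 19
intervention-school pupils without the outcome: 150 − 19 = 131
control-school pupils without the outcome: 80 − 19 = 61
risk, intervention-school pupils = 19/150 = 0.1267
risk, control-school pupils = 19/80 = 0.2375
RR = 0.1267 / 0.2375 = 0.533

RR ≈ 0.533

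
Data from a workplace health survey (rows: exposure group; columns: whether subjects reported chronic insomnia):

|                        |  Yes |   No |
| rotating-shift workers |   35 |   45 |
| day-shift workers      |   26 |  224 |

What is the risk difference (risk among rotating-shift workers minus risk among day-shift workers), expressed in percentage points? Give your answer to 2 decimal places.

risk, rotating-shift workers = 35/80 = 0.4375
risk, day-shift workers = 26/250 = 0.1040
risk difference = 0.4375 − 0.1040 = 0.3335 → 33.35 percentage points

33.35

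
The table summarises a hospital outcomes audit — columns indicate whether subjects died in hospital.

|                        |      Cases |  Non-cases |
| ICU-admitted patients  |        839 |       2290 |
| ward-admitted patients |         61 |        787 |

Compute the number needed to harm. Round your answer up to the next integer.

6

risk, ICU-admitted patients = 839/3129 = 0.268137
risk, ward-admitted patients = 61/848 = 0.071934
absolute risk difference = 0.196203
1 / 0.196203 = 5.097 → round up → 6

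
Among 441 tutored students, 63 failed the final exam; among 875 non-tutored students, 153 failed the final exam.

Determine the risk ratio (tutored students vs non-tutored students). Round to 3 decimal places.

0.817

risk, tutored students = 63/441 = 0.1429
risk, non-tutored students = 153/875 = 0.1749
RR = 0.1429 / 0.1749 = 0.817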